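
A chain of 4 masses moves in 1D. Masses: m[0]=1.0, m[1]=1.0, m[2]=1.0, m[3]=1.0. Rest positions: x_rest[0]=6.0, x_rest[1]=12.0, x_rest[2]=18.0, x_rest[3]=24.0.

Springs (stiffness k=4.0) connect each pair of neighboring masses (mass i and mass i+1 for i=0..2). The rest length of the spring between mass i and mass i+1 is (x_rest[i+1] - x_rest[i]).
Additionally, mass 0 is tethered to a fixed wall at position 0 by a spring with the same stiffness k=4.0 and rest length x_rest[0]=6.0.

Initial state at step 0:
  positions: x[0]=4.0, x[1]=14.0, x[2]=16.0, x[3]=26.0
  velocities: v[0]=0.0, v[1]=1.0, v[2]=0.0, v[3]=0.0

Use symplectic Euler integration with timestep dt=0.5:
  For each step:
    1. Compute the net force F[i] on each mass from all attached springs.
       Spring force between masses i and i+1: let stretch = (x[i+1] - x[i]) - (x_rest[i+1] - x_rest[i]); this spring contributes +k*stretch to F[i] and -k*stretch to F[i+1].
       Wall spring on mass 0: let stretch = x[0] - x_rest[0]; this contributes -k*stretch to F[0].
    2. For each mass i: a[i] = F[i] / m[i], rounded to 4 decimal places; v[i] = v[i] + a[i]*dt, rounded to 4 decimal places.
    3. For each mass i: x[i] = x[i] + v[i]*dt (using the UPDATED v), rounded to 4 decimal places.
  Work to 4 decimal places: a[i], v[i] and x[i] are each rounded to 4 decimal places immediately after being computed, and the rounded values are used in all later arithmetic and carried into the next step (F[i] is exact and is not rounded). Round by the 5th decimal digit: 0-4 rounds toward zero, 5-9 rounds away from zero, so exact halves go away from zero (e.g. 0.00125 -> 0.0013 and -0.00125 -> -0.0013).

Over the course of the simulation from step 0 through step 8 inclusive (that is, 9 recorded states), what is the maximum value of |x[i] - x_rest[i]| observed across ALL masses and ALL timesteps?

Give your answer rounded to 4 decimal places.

Answer: 8.0000

Derivation:
Step 0: x=[4.0000 14.0000 16.0000 26.0000] v=[0.0000 1.0000 0.0000 0.0000]
Step 1: x=[10.0000 6.5000 24.0000 22.0000] v=[12.0000 -15.0000 16.0000 -8.0000]
Step 2: x=[2.5000 20.0000 12.5000 26.0000] v=[-15.0000 27.0000 -23.0000 8.0000]
Step 3: x=[10.0000 8.5000 22.0000 22.5000] v=[15.0000 -23.0000 19.0000 -7.0000]
Step 4: x=[6.0000 12.0000 18.5000 24.5000] v=[-8.0000 7.0000 -7.0000 4.0000]
Step 5: x=[2.0000 16.0000 14.5000 26.5000] v=[-8.0000 8.0000 -8.0000 4.0000]
Step 6: x=[10.0000 4.5000 24.0000 22.5000] v=[16.0000 -23.0000 19.0000 -8.0000]
Step 7: x=[2.5000 18.0000 12.5000 26.0000] v=[-15.0000 27.0000 -23.0000 7.0000]
Step 8: x=[8.0000 10.5000 20.0000 22.0000] v=[11.0000 -15.0000 15.0000 -8.0000]
Max displacement = 8.0000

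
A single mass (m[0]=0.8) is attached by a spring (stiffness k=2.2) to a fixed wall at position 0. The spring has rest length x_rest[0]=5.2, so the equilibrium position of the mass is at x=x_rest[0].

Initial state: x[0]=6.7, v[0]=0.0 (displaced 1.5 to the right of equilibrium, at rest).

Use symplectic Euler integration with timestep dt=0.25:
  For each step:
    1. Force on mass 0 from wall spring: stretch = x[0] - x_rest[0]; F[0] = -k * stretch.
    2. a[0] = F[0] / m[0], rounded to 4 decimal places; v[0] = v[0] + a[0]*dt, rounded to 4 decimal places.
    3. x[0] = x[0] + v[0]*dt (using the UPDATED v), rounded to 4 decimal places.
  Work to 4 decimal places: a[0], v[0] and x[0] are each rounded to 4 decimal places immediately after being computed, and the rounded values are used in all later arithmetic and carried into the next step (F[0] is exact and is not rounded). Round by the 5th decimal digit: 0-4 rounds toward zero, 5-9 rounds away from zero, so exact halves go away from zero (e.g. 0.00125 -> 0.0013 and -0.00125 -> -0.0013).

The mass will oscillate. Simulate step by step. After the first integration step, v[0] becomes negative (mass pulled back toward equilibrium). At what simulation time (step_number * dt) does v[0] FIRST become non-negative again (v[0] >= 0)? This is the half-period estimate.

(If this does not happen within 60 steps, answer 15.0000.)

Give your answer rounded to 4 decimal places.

Answer: 2.0000

Derivation:
Step 0: x=[6.7000] v=[0.0000]
Step 1: x=[6.4422] v=[-1.0313]
Step 2: x=[5.9709] v=[-1.8853]
Step 3: x=[5.3671] v=[-2.4153]
Step 4: x=[4.7346] v=[-2.5302]
Step 5: x=[4.1821] v=[-2.2102]
Step 6: x=[3.8045] v=[-1.5104]
Step 7: x=[3.6668] v=[-0.5510]
Step 8: x=[3.7926] v=[0.5031]
First v>=0 after going negative at step 8, time=2.0000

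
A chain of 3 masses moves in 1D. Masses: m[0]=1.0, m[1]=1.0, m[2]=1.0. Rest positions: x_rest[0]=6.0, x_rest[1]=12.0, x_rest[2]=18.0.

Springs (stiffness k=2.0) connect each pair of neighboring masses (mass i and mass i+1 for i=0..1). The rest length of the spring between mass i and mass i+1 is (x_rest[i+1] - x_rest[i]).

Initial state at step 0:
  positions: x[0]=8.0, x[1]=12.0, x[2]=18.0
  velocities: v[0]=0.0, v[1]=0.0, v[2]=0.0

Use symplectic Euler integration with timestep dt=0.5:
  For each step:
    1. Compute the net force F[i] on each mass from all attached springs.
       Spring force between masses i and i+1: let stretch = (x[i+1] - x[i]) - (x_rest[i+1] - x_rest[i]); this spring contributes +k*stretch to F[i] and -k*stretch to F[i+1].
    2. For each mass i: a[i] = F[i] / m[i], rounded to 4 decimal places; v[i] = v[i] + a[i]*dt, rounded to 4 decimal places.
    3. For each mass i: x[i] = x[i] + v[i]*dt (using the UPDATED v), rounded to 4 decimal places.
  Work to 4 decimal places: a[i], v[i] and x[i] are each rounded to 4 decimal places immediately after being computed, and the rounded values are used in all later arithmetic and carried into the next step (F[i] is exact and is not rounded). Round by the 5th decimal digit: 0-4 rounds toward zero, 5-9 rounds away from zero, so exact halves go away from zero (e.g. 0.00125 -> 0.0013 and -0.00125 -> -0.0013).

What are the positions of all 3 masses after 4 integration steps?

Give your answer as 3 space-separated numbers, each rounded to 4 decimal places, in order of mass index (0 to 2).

Answer: 6.0000 11.8750 20.1250

Derivation:
Step 0: x=[8.0000 12.0000 18.0000] v=[0.0000 0.0000 0.0000]
Step 1: x=[7.0000 13.0000 18.0000] v=[-2.0000 2.0000 0.0000]
Step 2: x=[6.0000 13.5000 18.5000] v=[-2.0000 1.0000 1.0000]
Step 3: x=[5.7500 12.7500 19.5000] v=[-0.5000 -1.5000 2.0000]
Step 4: x=[6.0000 11.8750 20.1250] v=[0.5000 -1.7500 1.2500]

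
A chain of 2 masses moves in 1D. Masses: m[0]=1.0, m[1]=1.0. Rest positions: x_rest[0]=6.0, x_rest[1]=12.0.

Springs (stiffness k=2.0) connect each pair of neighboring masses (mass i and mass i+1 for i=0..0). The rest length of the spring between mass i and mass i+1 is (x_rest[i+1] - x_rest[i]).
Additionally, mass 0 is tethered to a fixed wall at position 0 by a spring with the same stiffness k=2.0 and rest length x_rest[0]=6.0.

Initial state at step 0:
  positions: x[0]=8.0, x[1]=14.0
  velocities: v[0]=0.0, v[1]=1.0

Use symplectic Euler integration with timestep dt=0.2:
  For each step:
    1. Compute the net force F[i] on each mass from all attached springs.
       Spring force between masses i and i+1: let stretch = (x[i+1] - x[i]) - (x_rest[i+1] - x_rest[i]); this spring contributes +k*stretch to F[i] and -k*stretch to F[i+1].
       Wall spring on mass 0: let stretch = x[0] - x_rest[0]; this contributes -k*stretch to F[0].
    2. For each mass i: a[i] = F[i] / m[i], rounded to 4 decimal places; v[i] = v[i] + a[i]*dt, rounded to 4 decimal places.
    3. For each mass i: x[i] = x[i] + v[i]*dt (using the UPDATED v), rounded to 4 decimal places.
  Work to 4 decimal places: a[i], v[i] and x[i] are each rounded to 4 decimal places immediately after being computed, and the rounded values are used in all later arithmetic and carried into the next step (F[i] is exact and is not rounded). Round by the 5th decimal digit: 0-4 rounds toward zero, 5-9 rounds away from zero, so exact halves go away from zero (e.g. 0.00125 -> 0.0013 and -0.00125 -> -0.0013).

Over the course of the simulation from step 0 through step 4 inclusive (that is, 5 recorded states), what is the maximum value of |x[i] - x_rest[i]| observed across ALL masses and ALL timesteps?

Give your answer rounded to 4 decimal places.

Answer: 2.4837

Derivation:
Step 0: x=[8.0000 14.0000] v=[0.0000 1.0000]
Step 1: x=[7.8400 14.2000] v=[-0.8000 1.0000]
Step 2: x=[7.5616 14.3712] v=[-1.3920 0.8560]
Step 3: x=[7.2230 14.4776] v=[-1.6928 0.5322]
Step 4: x=[6.8870 14.4837] v=[-1.6802 0.0304]
Max displacement = 2.4837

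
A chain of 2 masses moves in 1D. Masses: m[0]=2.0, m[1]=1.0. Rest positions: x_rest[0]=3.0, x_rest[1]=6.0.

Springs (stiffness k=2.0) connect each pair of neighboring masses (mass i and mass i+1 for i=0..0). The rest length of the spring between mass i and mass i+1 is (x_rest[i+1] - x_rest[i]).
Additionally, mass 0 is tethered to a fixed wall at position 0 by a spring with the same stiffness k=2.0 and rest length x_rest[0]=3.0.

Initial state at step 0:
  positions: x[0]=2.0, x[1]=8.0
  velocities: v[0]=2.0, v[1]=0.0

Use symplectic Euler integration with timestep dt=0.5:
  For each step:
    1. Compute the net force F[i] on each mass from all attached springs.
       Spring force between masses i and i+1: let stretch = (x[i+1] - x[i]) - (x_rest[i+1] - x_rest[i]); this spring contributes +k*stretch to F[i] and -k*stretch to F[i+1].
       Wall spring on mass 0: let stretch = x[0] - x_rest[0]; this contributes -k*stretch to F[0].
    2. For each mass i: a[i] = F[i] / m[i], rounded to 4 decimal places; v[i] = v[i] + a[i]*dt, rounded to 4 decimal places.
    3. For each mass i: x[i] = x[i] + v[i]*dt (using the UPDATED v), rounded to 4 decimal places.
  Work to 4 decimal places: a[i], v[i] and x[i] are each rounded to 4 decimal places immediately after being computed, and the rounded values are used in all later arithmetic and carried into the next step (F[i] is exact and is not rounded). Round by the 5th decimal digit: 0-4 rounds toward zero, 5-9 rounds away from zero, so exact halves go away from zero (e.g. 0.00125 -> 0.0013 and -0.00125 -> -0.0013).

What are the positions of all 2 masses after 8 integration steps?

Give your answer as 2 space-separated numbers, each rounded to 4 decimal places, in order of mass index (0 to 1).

Step 0: x=[2.0000 8.0000] v=[2.0000 0.0000]
Step 1: x=[4.0000 6.5000] v=[4.0000 -3.0000]
Step 2: x=[5.6250 5.2500] v=[3.2500 -2.5000]
Step 3: x=[5.7500 5.6875] v=[0.2500 0.8750]
Step 4: x=[4.4219 7.6563] v=[-2.6563 3.9375]
Step 5: x=[2.7969 9.5079] v=[-3.2501 3.7031]
Step 6: x=[2.1504 9.5040] v=[-1.2931 -0.0079]
Step 7: x=[2.8047 7.3233] v=[1.3085 -4.3615]
Step 8: x=[3.8875 4.3833] v=[2.1655 -5.8801]

Answer: 3.8875 4.3833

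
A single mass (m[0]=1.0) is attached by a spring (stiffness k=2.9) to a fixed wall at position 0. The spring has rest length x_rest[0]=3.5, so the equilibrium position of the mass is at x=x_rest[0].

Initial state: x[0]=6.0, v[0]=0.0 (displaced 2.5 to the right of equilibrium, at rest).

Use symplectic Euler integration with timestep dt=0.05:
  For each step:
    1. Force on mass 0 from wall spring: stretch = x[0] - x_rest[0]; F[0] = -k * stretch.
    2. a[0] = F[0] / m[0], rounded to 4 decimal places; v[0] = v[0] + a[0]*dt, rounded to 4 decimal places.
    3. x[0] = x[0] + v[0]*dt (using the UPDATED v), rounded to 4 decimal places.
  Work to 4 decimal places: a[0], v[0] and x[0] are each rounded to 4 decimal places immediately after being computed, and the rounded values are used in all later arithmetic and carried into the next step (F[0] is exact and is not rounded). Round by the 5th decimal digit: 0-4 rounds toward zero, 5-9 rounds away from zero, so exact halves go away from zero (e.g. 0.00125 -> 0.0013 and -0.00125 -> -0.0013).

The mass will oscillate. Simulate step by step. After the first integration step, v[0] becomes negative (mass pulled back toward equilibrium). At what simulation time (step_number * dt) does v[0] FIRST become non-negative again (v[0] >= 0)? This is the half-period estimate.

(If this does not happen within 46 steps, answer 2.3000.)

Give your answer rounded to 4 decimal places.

Step 0: x=[6.0000] v=[0.0000]
Step 1: x=[5.9819] v=[-0.3625]
Step 2: x=[5.9458] v=[-0.7224]
Step 3: x=[5.8920] v=[-1.0770]
Step 4: x=[5.8208] v=[-1.4238]
Step 5: x=[5.7328] v=[-1.7603]
Step 6: x=[5.6286] v=[-2.0841]
Step 7: x=[5.5090] v=[-2.3927]
Step 8: x=[5.3748] v=[-2.6840]
Step 9: x=[5.2270] v=[-2.9558]
Step 10: x=[5.0667] v=[-3.2062]
Step 11: x=[4.8950] v=[-3.4334]
Step 12: x=[4.7132] v=[-3.6357]
Step 13: x=[4.5226] v=[-3.8116]
Step 14: x=[4.3246] v=[-3.9599]
Step 15: x=[4.1206] v=[-4.0795]
Step 16: x=[3.9121] v=[-4.1695]
Step 17: x=[3.7006] v=[-4.2293]
Step 18: x=[3.4877] v=[-4.2584]
Step 19: x=[3.2749] v=[-4.2566]
Step 20: x=[3.0637] v=[-4.2240]
Step 21: x=[2.8557] v=[-4.1607]
Step 22: x=[2.6523] v=[-4.0673]
Step 23: x=[2.4551] v=[-3.9444]
Step 24: x=[2.2655] v=[-3.7929]
Step 25: x=[2.0848] v=[-3.6139]
Step 26: x=[1.9144] v=[-3.4087]
Step 27: x=[1.7555] v=[-3.1788]
Step 28: x=[1.6092] v=[-2.9258]
Step 29: x=[1.4766] v=[-2.6516]
Step 30: x=[1.3587] v=[-2.3582]
Step 31: x=[1.2563] v=[-2.0477]
Step 32: x=[1.1702] v=[-1.7224]
Step 33: x=[1.1010] v=[-1.3846]
Step 34: x=[1.0492] v=[-1.0367]
Step 35: x=[1.0151] v=[-0.6813]
Step 36: x=[0.9991] v=[-0.3210]
Step 37: x=[1.0012] v=[0.0416]
First v>=0 after going negative at step 37, time=1.8500

Answer: 1.8500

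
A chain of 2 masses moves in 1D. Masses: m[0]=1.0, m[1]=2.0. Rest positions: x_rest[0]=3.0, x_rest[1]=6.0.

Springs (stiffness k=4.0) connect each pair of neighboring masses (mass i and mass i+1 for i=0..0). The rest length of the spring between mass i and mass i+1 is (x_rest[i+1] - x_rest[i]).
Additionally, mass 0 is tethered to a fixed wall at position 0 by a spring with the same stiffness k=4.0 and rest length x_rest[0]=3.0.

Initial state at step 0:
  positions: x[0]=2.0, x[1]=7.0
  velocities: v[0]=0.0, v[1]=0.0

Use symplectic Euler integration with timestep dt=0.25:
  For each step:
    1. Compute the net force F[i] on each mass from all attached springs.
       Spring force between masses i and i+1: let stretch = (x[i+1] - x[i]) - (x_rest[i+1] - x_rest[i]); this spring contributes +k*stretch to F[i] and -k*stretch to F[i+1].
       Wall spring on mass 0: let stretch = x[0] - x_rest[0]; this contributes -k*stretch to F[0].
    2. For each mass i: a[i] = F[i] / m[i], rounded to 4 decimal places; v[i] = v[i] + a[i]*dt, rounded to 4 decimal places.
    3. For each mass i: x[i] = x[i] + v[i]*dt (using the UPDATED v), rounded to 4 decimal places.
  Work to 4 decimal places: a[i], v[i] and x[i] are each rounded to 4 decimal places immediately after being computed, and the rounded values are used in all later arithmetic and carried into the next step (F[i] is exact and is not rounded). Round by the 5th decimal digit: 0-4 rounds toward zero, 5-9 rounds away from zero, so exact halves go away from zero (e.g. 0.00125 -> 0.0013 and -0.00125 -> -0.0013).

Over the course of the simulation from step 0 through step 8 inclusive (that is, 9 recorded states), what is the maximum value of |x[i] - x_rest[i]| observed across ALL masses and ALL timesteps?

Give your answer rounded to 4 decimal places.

Answer: 1.5625

Derivation:
Step 0: x=[2.0000 7.0000] v=[0.0000 0.0000]
Step 1: x=[2.7500 6.7500] v=[3.0000 -1.0000]
Step 2: x=[3.8125 6.3750] v=[4.2500 -1.5000]
Step 3: x=[4.5625 6.0547] v=[3.0000 -1.2813]
Step 4: x=[4.5449 5.9229] v=[-0.0703 -0.5274]
Step 5: x=[3.7356 5.9938] v=[-3.2372 0.2836]
Step 6: x=[2.5570 6.1574] v=[-4.7146 0.6545]
Step 7: x=[1.6392 6.2460] v=[-3.6712 0.3543]
Step 8: x=[1.4633 6.1337] v=[-0.7036 -0.4491]
Max displacement = 1.5625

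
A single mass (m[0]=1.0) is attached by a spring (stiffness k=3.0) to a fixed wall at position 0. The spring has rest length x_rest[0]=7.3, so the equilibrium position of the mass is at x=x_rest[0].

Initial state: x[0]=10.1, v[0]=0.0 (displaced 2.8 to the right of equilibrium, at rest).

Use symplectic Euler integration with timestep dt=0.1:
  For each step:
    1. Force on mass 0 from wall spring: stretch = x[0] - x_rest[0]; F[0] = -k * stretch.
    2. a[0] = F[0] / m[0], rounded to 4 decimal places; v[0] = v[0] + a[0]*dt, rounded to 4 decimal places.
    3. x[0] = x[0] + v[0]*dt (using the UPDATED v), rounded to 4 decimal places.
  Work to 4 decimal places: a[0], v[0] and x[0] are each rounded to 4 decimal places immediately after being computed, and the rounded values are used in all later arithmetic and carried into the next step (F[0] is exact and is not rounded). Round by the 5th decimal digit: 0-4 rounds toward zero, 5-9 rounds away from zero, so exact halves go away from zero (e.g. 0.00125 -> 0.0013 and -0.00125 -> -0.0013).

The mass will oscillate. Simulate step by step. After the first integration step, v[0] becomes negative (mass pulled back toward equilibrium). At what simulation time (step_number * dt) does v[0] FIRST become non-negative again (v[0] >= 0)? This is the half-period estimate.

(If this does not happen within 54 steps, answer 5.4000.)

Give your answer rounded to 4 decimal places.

Answer: 1.9000

Derivation:
Step 0: x=[10.1000] v=[0.0000]
Step 1: x=[10.0160] v=[-0.8400]
Step 2: x=[9.8505] v=[-1.6548]
Step 3: x=[9.6085] v=[-2.4200]
Step 4: x=[9.2972] v=[-3.1126]
Step 5: x=[8.9260] v=[-3.7118]
Step 6: x=[8.5060] v=[-4.1996]
Step 7: x=[8.0499] v=[-4.5614]
Step 8: x=[7.5713] v=[-4.7864]
Step 9: x=[7.0845] v=[-4.8678]
Step 10: x=[6.6042] v=[-4.8032]
Step 11: x=[6.1448] v=[-4.5945]
Step 12: x=[5.7200] v=[-4.2479]
Step 13: x=[5.3426] v=[-3.7739]
Step 14: x=[5.0239] v=[-3.1867]
Step 15: x=[4.7735] v=[-2.5039]
Step 16: x=[4.5989] v=[-1.7460]
Step 17: x=[4.5053] v=[-0.9357]
Step 18: x=[4.4956] v=[-0.0973]
Step 19: x=[4.5700] v=[0.7440]
First v>=0 after going negative at step 19, time=1.9000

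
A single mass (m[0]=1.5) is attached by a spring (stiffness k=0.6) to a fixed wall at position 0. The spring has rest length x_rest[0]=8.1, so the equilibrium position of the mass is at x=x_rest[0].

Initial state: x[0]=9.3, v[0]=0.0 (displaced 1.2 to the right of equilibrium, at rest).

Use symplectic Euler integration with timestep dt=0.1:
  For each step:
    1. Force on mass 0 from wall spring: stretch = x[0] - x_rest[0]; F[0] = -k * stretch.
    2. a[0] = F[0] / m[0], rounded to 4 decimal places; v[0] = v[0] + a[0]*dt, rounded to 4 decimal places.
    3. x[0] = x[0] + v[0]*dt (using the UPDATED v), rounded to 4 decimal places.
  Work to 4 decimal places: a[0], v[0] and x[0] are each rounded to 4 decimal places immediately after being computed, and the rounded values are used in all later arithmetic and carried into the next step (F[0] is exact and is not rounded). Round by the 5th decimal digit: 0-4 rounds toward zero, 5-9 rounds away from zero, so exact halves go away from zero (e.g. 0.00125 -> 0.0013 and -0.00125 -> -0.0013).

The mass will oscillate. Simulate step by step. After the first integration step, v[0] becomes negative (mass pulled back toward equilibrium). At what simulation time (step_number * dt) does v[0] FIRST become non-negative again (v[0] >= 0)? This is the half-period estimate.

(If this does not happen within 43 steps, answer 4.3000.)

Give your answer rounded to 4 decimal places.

Step 0: x=[9.3000] v=[0.0000]
Step 1: x=[9.2952] v=[-0.0480]
Step 2: x=[9.2856] v=[-0.0958]
Step 3: x=[9.2713] v=[-0.1432]
Step 4: x=[9.2523] v=[-0.1901]
Step 5: x=[9.2287] v=[-0.2362]
Step 6: x=[9.2006] v=[-0.2814]
Step 7: x=[9.1681] v=[-0.3254]
Step 8: x=[9.1313] v=[-0.3681]
Step 9: x=[9.0904] v=[-0.4094]
Step 10: x=[9.0455] v=[-0.4490]
Step 11: x=[8.9968] v=[-0.4868]
Step 12: x=[8.9445] v=[-0.5227]
Step 13: x=[8.8889] v=[-0.5565]
Step 14: x=[8.8301] v=[-0.5881]
Step 15: x=[8.7684] v=[-0.6173]
Step 16: x=[8.7040] v=[-0.6440]
Step 17: x=[8.6372] v=[-0.6682]
Step 18: x=[8.5682] v=[-0.6897]
Step 19: x=[8.4974] v=[-0.7084]
Step 20: x=[8.4250] v=[-0.7243]
Step 21: x=[8.3513] v=[-0.7373]
Step 22: x=[8.2766] v=[-0.7474]
Step 23: x=[8.2012] v=[-0.7545]
Step 24: x=[8.1253] v=[-0.7586]
Step 25: x=[8.0493] v=[-0.7596]
Step 26: x=[7.9735] v=[-0.7576]
Step 27: x=[7.8983] v=[-0.7525]
Step 28: x=[7.8239] v=[-0.7444]
Step 29: x=[7.7506] v=[-0.7334]
Step 30: x=[7.6787] v=[-0.7194]
Step 31: x=[7.6084] v=[-0.7026]
Step 32: x=[7.5401] v=[-0.6829]
Step 33: x=[7.4741] v=[-0.6605]
Step 34: x=[7.4106] v=[-0.6355]
Step 35: x=[7.3498] v=[-0.6079]
Step 36: x=[7.2920] v=[-0.5779]
Step 37: x=[7.2374] v=[-0.5456]
Step 38: x=[7.1863] v=[-0.5111]
Step 39: x=[7.1388] v=[-0.4746]
Step 40: x=[7.0952] v=[-0.4362]
Step 41: x=[7.0556] v=[-0.3960]
Step 42: x=[7.0202] v=[-0.3542]
Step 43: x=[6.9891] v=[-0.3110]
v[0] did not become non-negative within 43 steps; using fallback time=4.3000

Answer: 4.3000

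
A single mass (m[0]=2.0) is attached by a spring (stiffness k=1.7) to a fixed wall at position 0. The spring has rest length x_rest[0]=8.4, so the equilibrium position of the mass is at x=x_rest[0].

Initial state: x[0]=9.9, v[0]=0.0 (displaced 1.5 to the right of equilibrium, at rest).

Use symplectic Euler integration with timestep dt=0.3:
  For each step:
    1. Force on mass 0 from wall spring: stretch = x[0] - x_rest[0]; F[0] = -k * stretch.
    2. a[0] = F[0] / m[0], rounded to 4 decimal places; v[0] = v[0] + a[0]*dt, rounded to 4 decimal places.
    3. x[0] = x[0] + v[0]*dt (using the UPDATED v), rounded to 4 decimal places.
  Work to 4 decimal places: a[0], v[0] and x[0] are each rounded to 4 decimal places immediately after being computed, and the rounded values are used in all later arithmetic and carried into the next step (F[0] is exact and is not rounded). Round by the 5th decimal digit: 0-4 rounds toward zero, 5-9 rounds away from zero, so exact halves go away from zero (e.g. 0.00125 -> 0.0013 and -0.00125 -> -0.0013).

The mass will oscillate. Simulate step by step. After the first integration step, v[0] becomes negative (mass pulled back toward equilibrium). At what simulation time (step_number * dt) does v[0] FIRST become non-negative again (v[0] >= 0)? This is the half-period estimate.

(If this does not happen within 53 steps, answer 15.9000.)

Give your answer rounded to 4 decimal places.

Step 0: x=[9.9000] v=[0.0000]
Step 1: x=[9.7853] v=[-0.3825]
Step 2: x=[9.5646] v=[-0.7358]
Step 3: x=[9.2548] v=[-1.0328]
Step 4: x=[8.8796] v=[-1.2508]
Step 5: x=[8.4677] v=[-1.3731]
Step 6: x=[8.0506] v=[-1.3904]
Step 7: x=[7.6602] v=[-1.3013]
Step 8: x=[7.3264] v=[-1.1127]
Step 9: x=[7.0747] v=[-0.8389]
Step 10: x=[6.9244] v=[-0.5010]
Step 11: x=[6.8870] v=[-0.1247]
Step 12: x=[6.9653] v=[0.2611]
First v>=0 after going negative at step 12, time=3.6000

Answer: 3.6000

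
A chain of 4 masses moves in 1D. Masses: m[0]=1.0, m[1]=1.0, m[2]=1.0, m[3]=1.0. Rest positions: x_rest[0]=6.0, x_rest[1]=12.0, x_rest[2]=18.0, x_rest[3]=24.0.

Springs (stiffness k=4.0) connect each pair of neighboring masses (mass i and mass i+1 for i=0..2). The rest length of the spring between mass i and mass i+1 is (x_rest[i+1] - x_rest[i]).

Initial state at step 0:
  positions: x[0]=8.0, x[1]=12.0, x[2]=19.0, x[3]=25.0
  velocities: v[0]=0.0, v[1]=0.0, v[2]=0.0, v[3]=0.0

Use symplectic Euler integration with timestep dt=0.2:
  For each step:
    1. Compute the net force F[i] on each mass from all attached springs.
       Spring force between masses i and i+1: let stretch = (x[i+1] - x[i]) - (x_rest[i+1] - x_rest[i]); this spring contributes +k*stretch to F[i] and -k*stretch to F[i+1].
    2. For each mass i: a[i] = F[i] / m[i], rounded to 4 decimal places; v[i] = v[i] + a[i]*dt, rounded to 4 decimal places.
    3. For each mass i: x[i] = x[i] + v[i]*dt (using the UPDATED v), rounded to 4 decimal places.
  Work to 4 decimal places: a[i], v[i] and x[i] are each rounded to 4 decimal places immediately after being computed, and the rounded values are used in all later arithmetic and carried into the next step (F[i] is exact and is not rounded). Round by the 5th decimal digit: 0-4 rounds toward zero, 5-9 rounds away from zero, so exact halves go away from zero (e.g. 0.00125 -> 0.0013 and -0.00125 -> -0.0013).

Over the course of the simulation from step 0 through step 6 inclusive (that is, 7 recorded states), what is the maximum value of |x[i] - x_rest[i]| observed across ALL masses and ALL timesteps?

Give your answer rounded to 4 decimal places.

Answer: 2.0878

Derivation:
Step 0: x=[8.0000 12.0000 19.0000 25.0000] v=[0.0000 0.0000 0.0000 0.0000]
Step 1: x=[7.6800 12.4800 18.8400 25.0000] v=[-1.6000 2.4000 -0.8000 0.0000]
Step 2: x=[7.1680 13.2096 18.6480 24.9744] v=[-2.5600 3.6480 -0.9600 -0.1280]
Step 3: x=[6.6627 13.8427 18.5981 24.8966] v=[-2.5267 3.1654 -0.2496 -0.3891]
Step 4: x=[6.3462 14.0878 18.7951 24.7710] v=[-1.5827 1.2257 0.9849 -0.6279]
Step 5: x=[6.3083 13.8475 19.1951 24.6493] v=[-0.1894 -1.2017 1.9998 -0.6086]
Step 6: x=[6.5167 13.2565 19.6121 24.6149] v=[1.0420 -2.9550 2.0851 -0.1720]
Max displacement = 2.0878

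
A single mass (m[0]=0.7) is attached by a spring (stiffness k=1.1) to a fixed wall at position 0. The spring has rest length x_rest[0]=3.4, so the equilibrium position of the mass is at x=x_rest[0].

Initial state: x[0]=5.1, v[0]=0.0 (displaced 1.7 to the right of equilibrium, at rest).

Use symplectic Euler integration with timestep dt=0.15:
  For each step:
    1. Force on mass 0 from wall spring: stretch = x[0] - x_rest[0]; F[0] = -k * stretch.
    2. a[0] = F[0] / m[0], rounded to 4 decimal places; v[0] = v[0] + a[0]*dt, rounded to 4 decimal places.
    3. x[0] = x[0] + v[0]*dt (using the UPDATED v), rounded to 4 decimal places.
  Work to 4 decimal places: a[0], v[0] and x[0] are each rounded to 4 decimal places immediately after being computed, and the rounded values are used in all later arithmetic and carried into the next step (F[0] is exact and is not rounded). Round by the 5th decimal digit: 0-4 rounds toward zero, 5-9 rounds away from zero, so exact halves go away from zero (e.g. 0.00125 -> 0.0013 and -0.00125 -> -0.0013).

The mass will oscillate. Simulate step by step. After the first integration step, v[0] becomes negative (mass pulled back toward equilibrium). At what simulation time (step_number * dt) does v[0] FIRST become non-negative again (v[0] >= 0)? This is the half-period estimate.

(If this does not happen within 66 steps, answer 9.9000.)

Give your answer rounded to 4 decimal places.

Answer: 2.5500

Derivation:
Step 0: x=[5.1000] v=[0.0000]
Step 1: x=[5.0399] v=[-0.4007]
Step 2: x=[4.9218] v=[-0.7873]
Step 3: x=[4.7499] v=[-1.1460]
Step 4: x=[4.5303] v=[-1.4642]
Step 5: x=[4.2707] v=[-1.7306]
Step 6: x=[3.9803] v=[-1.9358]
Step 7: x=[3.6694] v=[-2.0726]
Step 8: x=[3.3490] v=[-2.1361]
Step 9: x=[3.0304] v=[-2.1241]
Step 10: x=[2.7249] v=[-2.0370]
Step 11: x=[2.4432] v=[-1.8779]
Step 12: x=[2.1953] v=[-1.6524]
Step 13: x=[1.9900] v=[-1.3684]
Step 14: x=[1.8346] v=[-1.0360]
Step 15: x=[1.7346] v=[-0.6670]
Step 16: x=[1.6934] v=[-0.2744]
Step 17: x=[1.7126] v=[0.1279]
First v>=0 after going negative at step 17, time=2.5500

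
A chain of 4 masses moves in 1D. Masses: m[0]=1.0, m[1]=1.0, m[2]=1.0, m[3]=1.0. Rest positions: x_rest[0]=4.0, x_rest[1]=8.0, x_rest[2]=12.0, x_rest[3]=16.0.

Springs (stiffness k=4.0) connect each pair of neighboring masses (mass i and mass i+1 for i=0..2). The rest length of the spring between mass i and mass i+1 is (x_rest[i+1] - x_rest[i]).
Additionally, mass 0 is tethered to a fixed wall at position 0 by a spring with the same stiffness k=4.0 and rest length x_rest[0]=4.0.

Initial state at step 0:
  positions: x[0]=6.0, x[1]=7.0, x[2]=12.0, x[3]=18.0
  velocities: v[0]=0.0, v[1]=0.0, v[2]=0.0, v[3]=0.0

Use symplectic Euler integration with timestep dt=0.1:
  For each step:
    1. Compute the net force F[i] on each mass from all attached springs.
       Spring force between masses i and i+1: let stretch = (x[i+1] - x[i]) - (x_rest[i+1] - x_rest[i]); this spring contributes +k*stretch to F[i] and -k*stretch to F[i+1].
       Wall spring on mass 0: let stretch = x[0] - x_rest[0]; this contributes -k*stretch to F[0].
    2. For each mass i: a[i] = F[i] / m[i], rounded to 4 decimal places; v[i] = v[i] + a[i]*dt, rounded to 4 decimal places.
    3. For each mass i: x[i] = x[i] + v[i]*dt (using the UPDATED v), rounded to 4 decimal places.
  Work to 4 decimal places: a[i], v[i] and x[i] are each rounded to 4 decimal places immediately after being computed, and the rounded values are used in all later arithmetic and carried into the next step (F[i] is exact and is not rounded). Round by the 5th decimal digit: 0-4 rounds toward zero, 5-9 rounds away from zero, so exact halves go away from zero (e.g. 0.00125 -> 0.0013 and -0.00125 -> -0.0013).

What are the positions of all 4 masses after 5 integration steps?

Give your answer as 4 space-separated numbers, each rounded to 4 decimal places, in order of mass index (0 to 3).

Step 0: x=[6.0000 7.0000 12.0000 18.0000] v=[0.0000 0.0000 0.0000 0.0000]
Step 1: x=[5.8000 7.1600 12.0400 17.9200] v=[-2.0000 1.6000 0.4000 -0.8000]
Step 2: x=[5.4224 7.4608 12.1200 17.7648] v=[-3.7760 3.0080 0.8000 -1.5520]
Step 3: x=[4.9094 7.8664 12.2394 17.5438] v=[-5.1296 4.0563 1.1942 -2.2099]
Step 4: x=[4.3183 8.3287 12.3961 17.2706] v=[-5.9106 4.6227 1.5668 -2.7317]
Step 5: x=[3.7149 8.7933 12.5851 16.9625] v=[-6.0338 4.6455 1.8896 -3.0815]

Answer: 3.7149 8.7933 12.5851 16.9625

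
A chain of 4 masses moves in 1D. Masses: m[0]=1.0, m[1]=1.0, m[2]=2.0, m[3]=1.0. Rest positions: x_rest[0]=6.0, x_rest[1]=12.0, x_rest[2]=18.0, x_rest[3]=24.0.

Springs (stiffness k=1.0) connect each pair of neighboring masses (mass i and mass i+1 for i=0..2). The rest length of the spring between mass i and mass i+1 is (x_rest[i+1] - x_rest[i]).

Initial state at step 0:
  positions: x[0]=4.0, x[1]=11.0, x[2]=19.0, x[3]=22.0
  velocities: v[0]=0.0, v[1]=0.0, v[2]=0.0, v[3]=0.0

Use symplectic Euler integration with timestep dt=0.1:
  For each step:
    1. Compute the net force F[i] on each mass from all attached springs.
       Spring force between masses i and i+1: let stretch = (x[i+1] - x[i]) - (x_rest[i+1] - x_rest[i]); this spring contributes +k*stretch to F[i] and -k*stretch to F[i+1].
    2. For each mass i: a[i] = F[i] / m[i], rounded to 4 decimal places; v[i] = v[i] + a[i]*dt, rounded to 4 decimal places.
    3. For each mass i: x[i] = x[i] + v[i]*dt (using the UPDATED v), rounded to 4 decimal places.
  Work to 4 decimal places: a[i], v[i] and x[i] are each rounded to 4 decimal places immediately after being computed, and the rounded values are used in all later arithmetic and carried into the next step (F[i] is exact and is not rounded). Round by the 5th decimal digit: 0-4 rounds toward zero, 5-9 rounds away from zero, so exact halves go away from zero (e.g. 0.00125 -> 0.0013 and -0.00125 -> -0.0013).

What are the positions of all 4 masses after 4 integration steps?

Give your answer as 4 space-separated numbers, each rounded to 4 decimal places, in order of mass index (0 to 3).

Answer: 4.1000 11.0949 18.7567 22.2919

Derivation:
Step 0: x=[4.0000 11.0000 19.0000 22.0000] v=[0.0000 0.0000 0.0000 0.0000]
Step 1: x=[4.0100 11.0100 18.9750 22.0300] v=[0.1000 0.1000 -0.2500 0.3000]
Step 2: x=[4.0300 11.0297 18.9255 22.0895] v=[0.2000 0.1965 -0.4955 0.5945]
Step 3: x=[4.0600 11.0583 18.8523 22.1773] v=[0.3000 0.2861 -0.7321 0.8781]
Step 4: x=[4.1000 11.0949 18.7567 22.2919] v=[0.3998 0.3657 -0.9556 1.1456]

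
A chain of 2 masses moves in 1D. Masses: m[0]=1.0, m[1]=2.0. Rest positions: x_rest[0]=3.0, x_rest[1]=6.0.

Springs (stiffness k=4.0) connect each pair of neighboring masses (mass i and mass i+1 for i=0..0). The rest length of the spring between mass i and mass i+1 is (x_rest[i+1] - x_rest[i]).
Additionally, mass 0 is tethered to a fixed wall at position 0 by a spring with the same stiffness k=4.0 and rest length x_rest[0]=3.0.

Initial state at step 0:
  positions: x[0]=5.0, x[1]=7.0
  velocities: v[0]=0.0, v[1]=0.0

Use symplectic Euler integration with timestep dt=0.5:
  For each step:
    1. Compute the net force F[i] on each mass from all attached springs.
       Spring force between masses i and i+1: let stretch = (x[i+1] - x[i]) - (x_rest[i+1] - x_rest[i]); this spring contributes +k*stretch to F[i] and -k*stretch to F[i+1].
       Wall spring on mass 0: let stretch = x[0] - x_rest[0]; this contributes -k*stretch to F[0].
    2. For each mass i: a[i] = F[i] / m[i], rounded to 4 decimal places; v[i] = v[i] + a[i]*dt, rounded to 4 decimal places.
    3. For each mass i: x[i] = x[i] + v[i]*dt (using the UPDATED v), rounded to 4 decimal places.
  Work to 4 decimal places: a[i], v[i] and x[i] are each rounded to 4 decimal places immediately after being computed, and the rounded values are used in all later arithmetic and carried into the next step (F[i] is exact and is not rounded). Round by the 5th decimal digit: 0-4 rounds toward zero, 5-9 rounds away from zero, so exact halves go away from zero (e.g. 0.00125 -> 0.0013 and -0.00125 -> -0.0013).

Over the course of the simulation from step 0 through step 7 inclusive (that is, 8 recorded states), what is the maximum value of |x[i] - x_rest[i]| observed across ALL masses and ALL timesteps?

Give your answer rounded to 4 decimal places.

Answer: 2.5625

Derivation:
Step 0: x=[5.0000 7.0000] v=[0.0000 0.0000]
Step 1: x=[2.0000 7.5000] v=[-6.0000 1.0000]
Step 2: x=[2.5000 6.7500] v=[1.0000 -1.5000]
Step 3: x=[4.7500 5.3750] v=[4.5000 -2.7500]
Step 4: x=[2.8750 5.1875] v=[-3.7500 -0.3750]
Step 5: x=[0.4375 5.3438] v=[-4.8750 0.3125]
Step 6: x=[2.4688 4.5469] v=[4.0626 -1.5938]
Step 7: x=[4.1094 4.2110] v=[3.2812 -0.6719]
Max displacement = 2.5625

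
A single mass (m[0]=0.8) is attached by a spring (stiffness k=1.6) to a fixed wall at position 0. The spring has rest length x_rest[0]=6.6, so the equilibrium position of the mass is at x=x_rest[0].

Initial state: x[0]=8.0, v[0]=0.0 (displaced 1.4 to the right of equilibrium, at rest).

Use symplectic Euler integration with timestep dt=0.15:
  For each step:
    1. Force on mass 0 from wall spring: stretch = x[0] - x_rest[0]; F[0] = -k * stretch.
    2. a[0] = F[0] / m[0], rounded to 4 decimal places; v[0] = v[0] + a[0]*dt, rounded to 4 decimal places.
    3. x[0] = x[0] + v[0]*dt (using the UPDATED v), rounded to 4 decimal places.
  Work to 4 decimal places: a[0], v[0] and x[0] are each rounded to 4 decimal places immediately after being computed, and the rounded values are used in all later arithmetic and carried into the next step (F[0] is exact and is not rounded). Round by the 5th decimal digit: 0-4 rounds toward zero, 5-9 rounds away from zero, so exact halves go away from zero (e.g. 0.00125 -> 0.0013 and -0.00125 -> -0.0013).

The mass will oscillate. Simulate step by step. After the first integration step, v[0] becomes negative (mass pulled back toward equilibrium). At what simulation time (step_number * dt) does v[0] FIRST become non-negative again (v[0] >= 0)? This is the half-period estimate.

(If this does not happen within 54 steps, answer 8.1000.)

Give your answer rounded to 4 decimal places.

Answer: 2.2500

Derivation:
Step 0: x=[8.0000] v=[0.0000]
Step 1: x=[7.9370] v=[-0.4200]
Step 2: x=[7.8138] v=[-0.8211]
Step 3: x=[7.6360] v=[-1.1852]
Step 4: x=[7.4116] v=[-1.4960]
Step 5: x=[7.1507] v=[-1.7395]
Step 6: x=[6.8650] v=[-1.9047]
Step 7: x=[6.5674] v=[-1.9842]
Step 8: x=[6.2712] v=[-1.9744]
Step 9: x=[5.9898] v=[-1.8758]
Step 10: x=[5.7359] v=[-1.6927]
Step 11: x=[5.5209] v=[-1.4335]
Step 12: x=[5.3544] v=[-1.1098]
Step 13: x=[5.2440] v=[-0.7361]
Step 14: x=[5.1946] v=[-0.3293]
Step 15: x=[5.2084] v=[0.0923]
First v>=0 after going negative at step 15, time=2.2500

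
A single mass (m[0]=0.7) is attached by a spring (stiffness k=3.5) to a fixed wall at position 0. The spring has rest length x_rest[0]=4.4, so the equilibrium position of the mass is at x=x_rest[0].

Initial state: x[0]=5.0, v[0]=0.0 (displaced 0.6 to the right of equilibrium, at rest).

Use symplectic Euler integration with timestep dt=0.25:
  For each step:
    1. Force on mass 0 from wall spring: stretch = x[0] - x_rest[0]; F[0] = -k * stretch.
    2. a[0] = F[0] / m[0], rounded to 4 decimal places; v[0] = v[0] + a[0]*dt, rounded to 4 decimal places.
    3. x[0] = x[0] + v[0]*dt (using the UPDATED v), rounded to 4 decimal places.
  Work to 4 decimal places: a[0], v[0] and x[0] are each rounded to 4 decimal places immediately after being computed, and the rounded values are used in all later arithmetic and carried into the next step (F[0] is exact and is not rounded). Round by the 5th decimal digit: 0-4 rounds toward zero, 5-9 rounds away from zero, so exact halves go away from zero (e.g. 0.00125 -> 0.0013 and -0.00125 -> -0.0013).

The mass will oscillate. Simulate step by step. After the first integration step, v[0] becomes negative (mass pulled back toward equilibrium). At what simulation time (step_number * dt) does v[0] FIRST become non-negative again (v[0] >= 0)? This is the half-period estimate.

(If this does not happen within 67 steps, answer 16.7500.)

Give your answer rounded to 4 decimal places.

Answer: 1.5000

Derivation:
Step 0: x=[5.0000] v=[0.0000]
Step 1: x=[4.8125] v=[-0.7500]
Step 2: x=[4.4961] v=[-1.2656]
Step 3: x=[4.1497] v=[-1.3857]
Step 4: x=[3.8815] v=[-1.0728]
Step 5: x=[3.7753] v=[-0.4247]
Step 6: x=[3.8644] v=[0.3562]
First v>=0 after going negative at step 6, time=1.5000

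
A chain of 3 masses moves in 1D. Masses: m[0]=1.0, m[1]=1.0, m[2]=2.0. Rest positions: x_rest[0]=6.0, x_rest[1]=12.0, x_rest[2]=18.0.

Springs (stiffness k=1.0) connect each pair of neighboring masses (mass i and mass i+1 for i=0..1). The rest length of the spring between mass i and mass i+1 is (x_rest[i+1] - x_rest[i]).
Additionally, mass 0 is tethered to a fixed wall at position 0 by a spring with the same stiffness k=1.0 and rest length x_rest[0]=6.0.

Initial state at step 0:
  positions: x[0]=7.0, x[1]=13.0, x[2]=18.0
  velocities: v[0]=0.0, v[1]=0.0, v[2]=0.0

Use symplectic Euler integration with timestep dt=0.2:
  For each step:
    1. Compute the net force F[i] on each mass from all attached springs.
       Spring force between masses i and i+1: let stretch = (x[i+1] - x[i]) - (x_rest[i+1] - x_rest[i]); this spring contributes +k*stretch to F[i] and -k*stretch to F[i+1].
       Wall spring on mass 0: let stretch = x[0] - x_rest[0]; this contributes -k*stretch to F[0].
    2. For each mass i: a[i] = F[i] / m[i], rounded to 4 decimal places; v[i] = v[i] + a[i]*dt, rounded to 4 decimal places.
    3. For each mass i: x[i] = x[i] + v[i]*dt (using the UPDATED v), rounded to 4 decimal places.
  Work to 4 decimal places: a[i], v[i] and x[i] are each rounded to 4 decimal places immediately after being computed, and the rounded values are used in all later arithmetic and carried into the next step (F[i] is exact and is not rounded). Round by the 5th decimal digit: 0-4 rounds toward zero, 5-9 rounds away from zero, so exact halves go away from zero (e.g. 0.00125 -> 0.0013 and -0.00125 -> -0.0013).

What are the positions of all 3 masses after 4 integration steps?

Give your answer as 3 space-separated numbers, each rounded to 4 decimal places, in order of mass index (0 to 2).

Step 0: x=[7.0000 13.0000 18.0000] v=[0.0000 0.0000 0.0000]
Step 1: x=[6.9600 12.9600 18.0200] v=[-0.2000 -0.2000 0.1000]
Step 2: x=[6.8816 12.8824 18.0588] v=[-0.3920 -0.3880 0.1940]
Step 3: x=[6.7680 12.7718 18.1141] v=[-0.5682 -0.5529 0.2764]
Step 4: x=[6.6238 12.6348 18.1825] v=[-0.7210 -0.6852 0.3422]

Answer: 6.6238 12.6348 18.1825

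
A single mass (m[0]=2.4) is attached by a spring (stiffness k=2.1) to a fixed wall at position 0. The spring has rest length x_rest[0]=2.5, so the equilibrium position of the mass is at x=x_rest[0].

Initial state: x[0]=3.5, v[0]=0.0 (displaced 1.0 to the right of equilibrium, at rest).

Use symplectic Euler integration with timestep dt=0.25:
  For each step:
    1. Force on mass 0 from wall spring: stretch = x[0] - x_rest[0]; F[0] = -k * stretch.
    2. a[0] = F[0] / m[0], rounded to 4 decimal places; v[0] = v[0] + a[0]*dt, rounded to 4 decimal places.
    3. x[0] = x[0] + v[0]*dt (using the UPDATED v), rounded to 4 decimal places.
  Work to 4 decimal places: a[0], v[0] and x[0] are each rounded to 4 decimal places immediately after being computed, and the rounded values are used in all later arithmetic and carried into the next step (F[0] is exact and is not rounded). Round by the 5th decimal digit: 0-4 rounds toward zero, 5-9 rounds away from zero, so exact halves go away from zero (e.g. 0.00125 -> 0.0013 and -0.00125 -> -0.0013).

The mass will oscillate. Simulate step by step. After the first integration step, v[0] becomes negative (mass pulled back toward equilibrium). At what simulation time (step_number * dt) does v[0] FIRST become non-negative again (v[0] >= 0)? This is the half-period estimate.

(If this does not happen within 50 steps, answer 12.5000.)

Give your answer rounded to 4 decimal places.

Step 0: x=[3.5000] v=[0.0000]
Step 1: x=[3.4453] v=[-0.2188]
Step 2: x=[3.3389] v=[-0.4256]
Step 3: x=[3.1866] v=[-0.6091]
Step 4: x=[2.9968] v=[-0.7593]
Step 5: x=[2.7798] v=[-0.8680]
Step 6: x=[2.5475] v=[-0.9292]
Step 7: x=[2.3126] v=[-0.9396]
Step 8: x=[2.0880] v=[-0.8986]
Step 9: x=[1.8859] v=[-0.8085]
Step 10: x=[1.7174] v=[-0.6742]
Step 11: x=[1.5917] v=[-0.5030]
Step 12: x=[1.5156] v=[-0.3043]
Step 13: x=[1.4934] v=[-0.0890]
Step 14: x=[1.5262] v=[0.1312]
First v>=0 after going negative at step 14, time=3.5000

Answer: 3.5000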